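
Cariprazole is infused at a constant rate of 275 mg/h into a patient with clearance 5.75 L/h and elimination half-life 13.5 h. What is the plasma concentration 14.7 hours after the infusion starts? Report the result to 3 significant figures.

Css = rate / CL = 275 / 5.75 = 47.83 mg/L
k = ln 2 / 13.5 = 0.05134 h⁻¹
C(t) = Css (1 − e^(−kt)) = 47.83 × (1 − e^(−0.7548)) = 47.83 × 0.5299 ≈ 25.3 mg/L

25.3 mg/L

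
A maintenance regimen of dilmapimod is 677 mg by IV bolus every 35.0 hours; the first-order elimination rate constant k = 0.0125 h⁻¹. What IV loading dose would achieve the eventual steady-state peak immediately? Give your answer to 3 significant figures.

Accumulation ratio R = 1 / (1 − e^(−kτ)) = 1 / (1 − e^(−0.01250×35.0)) = 1 / (1 − 0.6456) = 2.822
Loading dose = maintenance dose × R = 677 × 2.822 ≈ 1910 mg

1910 mg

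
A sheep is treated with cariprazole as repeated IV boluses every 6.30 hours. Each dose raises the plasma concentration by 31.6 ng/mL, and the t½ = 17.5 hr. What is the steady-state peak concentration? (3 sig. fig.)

k = ln 2 / 17.5 = 0.03961 hr⁻¹
Fraction remaining after one interval: e^(−kτ) = e^(−0.03961 × 6.30) = 0.7792
R = 1 / (1 − 0.7792) = 4.528
Css,max = 31.6 × 4.528 ≈ 143 ng/mL

143 ng/mL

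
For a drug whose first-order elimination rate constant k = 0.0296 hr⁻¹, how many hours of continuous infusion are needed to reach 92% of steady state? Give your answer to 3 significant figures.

f = 1 − e^(−kt)  ⇒  t = −ln(1 − f) / k
t = −ln(1 − 0.92) / 0.02960 = 2.526 / 0.02960 ≈ 85.3 hours

85.3 hours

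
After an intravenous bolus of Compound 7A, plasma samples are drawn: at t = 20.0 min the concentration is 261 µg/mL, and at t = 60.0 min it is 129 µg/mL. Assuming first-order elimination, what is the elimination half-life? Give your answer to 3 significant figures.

k = ln(C₁/C₂) / (t₂ − t₁) = ln(261/129) / (60.0 − 20.0)
  = 0.7047 / 40.00 = 0.01762 min⁻¹
t½ = ln 2 / k = ln 2 / 0.01762 ≈ 39.3 minutes

39.3 minutes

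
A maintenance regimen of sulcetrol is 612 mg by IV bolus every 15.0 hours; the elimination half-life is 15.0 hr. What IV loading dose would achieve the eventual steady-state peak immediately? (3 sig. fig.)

k = ln 2 / 15.0 = 0.04621 hr⁻¹
Accumulation ratio R = 1 / (1 − e^(−kτ)) = 1 / (1 − e^(−0.04621×15.0)) = 1 / (1 − 0.5000) = 2.000
Loading dose = maintenance dose × R = 612 × 2.000 ≈ 1220 mg

1220 mg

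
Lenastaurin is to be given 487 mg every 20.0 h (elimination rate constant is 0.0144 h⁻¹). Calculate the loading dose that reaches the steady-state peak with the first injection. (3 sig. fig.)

Accumulation ratio R = 1 / (1 − e^(−kτ)) = 1 / (1 − e^(−0.01440×20.0)) = 1 / (1 − 0.7498) = 3.996
Loading dose = maintenance dose × R = 487 × 3.996 ≈ 1950 mg

1950 mg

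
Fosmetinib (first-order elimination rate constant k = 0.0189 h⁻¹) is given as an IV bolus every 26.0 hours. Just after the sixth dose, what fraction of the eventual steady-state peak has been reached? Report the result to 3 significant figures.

f_n = 1 − e^(−nkτ) = 1 − e^(−6 × 0.01890 × 26.0) = 1 − e^(−2.948) = 1 − 0.05242 ≈ 0.948

0.948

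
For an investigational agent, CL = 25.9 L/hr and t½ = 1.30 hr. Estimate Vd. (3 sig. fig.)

k = ln 2 / t½ = ln 2 / 1.30 = 0.5332 hr⁻¹
V = CL / k = 25.9 / 0.5332 ≈ 48.6 L

48.6 L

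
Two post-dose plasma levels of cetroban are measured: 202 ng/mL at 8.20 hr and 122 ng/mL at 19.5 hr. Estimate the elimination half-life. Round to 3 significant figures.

15.5 hours

k = ln(C₁/C₂) / (t₂ − t₁) = ln(202/122) / (19.5 − 8.20)
  = 0.5042 / 11.30 = 0.04462 hr⁻¹
t½ = ln 2 / k = ln 2 / 0.04462 ≈ 15.5 hours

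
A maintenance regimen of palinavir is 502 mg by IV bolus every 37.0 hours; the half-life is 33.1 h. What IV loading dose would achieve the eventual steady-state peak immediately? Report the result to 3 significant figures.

931 mg

k = ln 2 / 33.1 = 0.02094 h⁻¹
Accumulation ratio R = 1 / (1 − e^(−kτ)) = 1 / (1 − e^(−0.02094×37.0)) = 1 / (1 − 0.4608) = 1.855
Loading dose = maintenance dose × R = 502 × 1.855 ≈ 931 mg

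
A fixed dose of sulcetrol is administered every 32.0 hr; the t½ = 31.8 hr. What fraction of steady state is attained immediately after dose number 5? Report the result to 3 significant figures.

k = ln 2 / 31.8 = 0.02180 hr⁻¹
f_n = 1 − e^(−nkτ) = 1 − e^(−5 × 0.02180 × 32.0) = 1 − e^(−3.488) = 1 − 0.03058 ≈ 0.969

0.969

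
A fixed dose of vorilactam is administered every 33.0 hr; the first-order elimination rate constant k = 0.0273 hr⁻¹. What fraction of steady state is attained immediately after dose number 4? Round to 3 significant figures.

f_n = 1 − e^(−nkτ) = 1 − e^(−4 × 0.02730 × 33.0) = 1 − e^(−3.604) = 1 − 0.02723 ≈ 0.973

0.973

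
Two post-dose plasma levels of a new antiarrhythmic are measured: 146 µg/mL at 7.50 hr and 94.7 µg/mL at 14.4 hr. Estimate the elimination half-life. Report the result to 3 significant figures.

k = ln(C₁/C₂) / (t₂ − t₁) = ln(146/94.7) / (14.4 − 7.50)
  = 0.4329 / 6.900 = 0.06274 hr⁻¹
t½ = ln 2 / k = ln 2 / 0.06274 ≈ 11.0 hours

11.0 hours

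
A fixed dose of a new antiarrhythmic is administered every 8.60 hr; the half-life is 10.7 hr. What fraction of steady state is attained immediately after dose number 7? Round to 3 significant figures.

0.980

k = ln 2 / 10.7 = 0.06478 hr⁻¹
f_n = 1 − e^(−nkτ) = 1 − e^(−7 × 0.06478 × 8.60) = 1 − e^(−3.900) = 1 − 0.02025 ≈ 0.980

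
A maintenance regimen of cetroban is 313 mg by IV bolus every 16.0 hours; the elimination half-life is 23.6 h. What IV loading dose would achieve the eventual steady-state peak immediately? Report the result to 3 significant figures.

k = ln 2 / 23.6 = 0.02937 h⁻¹
Accumulation ratio R = 1 / (1 − e^(−kτ)) = 1 / (1 − e^(−0.02937×16.0)) = 1 / (1 − 0.6250) = 2.667
Loading dose = maintenance dose × R = 313 × 2.667 ≈ 835 mg

835 mg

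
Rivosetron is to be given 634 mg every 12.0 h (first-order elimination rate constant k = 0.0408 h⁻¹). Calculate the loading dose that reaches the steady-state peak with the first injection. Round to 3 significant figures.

1640 mg

Accumulation ratio R = 1 / (1 − e^(−kτ)) = 1 / (1 − e^(−0.04080×12.0)) = 1 / (1 − 0.6129) = 2.583
Loading dose = maintenance dose × R = 634 × 2.583 ≈ 1640 mg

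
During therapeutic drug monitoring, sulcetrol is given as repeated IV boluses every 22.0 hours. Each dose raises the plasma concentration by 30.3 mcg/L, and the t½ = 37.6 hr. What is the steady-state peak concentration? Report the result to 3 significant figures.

k = ln 2 / 37.6 = 0.01843 hr⁻¹
Fraction remaining after one interval: e^(−kτ) = e^(−0.01843 × 22.0) = 0.6666
R = 1 / (1 − 0.6666) = 2.999
Css,max = 30.3 × 2.999 ≈ 90.9 mcg/L

90.9 mcg/L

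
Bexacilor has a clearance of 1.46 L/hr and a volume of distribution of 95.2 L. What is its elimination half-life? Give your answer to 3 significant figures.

k = CL / V = 1.46 / 95.2 = 0.01534 hr⁻¹
t½ = ln 2 / k = ln 2 / 0.01534 ≈ 45.2 hours

45.2 hours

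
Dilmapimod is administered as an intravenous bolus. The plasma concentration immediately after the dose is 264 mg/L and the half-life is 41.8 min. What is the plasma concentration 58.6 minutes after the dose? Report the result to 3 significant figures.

k = ln 2 / 41.8 = 0.01658 min⁻¹
C(t) = C₀ e^(−kt) = 264 × e^(−0.01658 × 58.6) = 264 × e^(−0.9717) = 264 × 0.3784 ≈ 99.9 mg/L

99.9 mg/L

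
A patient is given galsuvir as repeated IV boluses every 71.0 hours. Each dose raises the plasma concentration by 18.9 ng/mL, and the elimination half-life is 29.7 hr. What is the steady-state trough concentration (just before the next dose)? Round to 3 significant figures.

4.45 ng/mL

k = ln 2 / 29.7 = 0.02334 hr⁻¹
Fraction remaining after one interval: e^(−kτ) = e^(−0.02334 × 71.0) = 0.1907
R = 1 / (1 − 0.1907) = 1.236
Css,max = 18.9 × 1.236 = 23.35 ng/mL
Css,min = Css,max × e^(−kτ) = 23.35 × 0.1907 ≈ 4.45 ng/mL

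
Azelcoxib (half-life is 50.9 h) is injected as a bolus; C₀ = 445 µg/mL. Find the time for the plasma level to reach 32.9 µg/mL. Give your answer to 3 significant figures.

k = ln 2 / 50.9 = 0.01362 h⁻¹
C(t) = C₀ e^(−kt)  ⇒  t = ln(C₀/C) / k
t = ln(445/32.9) / 0.01362 = 2.605 / 0.01362 ≈ 191 hours

191 hours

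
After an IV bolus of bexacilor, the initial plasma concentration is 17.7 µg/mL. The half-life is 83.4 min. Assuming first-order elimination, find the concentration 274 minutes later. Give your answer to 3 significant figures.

1.82 µg/mL

k = ln 2 / 83.4 = 0.008311 min⁻¹
C(t) = C₀ e^(−kt) = 17.7 × e^(−0.008311 × 274) = 17.7 × e^(−2.277) = 17.7 × 0.1026 ≈ 1.82 µg/mL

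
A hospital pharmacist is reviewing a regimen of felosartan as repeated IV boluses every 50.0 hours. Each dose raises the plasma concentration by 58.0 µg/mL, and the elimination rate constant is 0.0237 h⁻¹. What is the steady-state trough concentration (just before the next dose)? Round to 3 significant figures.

25.5 µg/mL

Fraction remaining after one interval: e^(−kτ) = e^(−0.02370 × 50.0) = 0.3057
R = 1 / (1 − 0.3057) = 1.440
Css,max = 58.0 × 1.440 = 83.54 µg/mL
Css,min = Css,max × e^(−kτ) = 83.54 × 0.3057 ≈ 25.5 µg/mL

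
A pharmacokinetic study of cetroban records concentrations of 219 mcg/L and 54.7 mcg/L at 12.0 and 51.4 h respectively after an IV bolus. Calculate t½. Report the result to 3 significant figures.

k = ln(C₁/C₂) / (t₂ − t₁) = ln(219/54.7) / (51.4 − 12.0)
  = 1.387 / 39.40 = 0.03521 h⁻¹
t½ = ln 2 / k = ln 2 / 0.03521 ≈ 19.7 hours

19.7 hours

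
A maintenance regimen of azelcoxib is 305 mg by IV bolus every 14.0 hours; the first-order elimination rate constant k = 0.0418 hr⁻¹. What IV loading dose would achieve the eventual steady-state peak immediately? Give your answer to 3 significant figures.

688 mg

Accumulation ratio R = 1 / (1 − e^(−kτ)) = 1 / (1 − e^(−0.04180×14.0)) = 1 / (1 − 0.5570) = 2.257
Loading dose = maintenance dose × R = 305 × 2.257 ≈ 688 mg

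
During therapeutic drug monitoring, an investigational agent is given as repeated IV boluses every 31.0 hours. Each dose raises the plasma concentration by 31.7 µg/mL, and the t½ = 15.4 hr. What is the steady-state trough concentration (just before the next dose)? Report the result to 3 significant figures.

k = ln 2 / 15.4 = 0.04501 hr⁻¹
Fraction remaining after one interval: e^(−kτ) = e^(−0.04501 × 31.0) = 0.2478
R = 1 / (1 − 0.2478) = 1.329
Css,max = 31.7 × 1.329 = 42.14 µg/mL
Css,min = Css,max × e^(−kτ) = 42.14 × 0.2478 ≈ 10.4 µg/mL

10.4 µg/mL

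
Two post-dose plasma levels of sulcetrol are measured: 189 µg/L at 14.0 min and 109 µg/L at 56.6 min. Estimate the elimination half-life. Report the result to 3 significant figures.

k = ln(C₁/C₂) / (t₂ − t₁) = ln(189/109) / (56.6 − 14.0)
  = 0.5504 / 42.60 = 0.01292 min⁻¹
t½ = ln 2 / k = ln 2 / 0.01292 ≈ 53.6 minutes

53.6 minutes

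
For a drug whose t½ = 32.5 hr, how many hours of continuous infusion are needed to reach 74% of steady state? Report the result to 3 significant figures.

k = ln 2 / 32.5 = 0.02133 hr⁻¹
f = 1 − e^(−kt)  ⇒  t = −ln(1 − f) / k
t = −ln(1 − 0.74) / 0.02133 = 1.347 / 0.02133 ≈ 63.2 hours

63.2 hours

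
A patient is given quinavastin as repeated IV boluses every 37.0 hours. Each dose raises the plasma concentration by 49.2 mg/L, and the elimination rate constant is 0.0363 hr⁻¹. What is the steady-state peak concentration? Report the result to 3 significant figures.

66.6 mg/L

Fraction remaining after one interval: e^(−kτ) = e^(−0.03630 × 37.0) = 0.2610
R = 1 / (1 − 0.2610) = 1.353
Css,max = 49.2 × 1.353 ≈ 66.6 mg/L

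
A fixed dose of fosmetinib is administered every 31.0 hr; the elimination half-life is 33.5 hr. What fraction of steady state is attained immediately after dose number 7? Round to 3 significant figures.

0.989

k = ln 2 / 33.5 = 0.02069 hr⁻¹
f_n = 1 − e^(−nkτ) = 1 − e^(−7 × 0.02069 × 31.0) = 1 − e^(−4.490) = 1 − 0.01122 ≈ 0.989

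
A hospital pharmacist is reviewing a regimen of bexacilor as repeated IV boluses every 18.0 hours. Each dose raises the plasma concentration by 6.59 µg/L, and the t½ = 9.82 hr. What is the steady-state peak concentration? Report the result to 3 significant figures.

k = ln 2 / 9.82 = 0.07059 hr⁻¹
Fraction remaining after one interval: e^(−kτ) = e^(−0.07059 × 18.0) = 0.2807
R = 1 / (1 − 0.2807) = 1.390
Css,max = 6.59 × 1.390 ≈ 9.16 µg/L

9.16 µg/L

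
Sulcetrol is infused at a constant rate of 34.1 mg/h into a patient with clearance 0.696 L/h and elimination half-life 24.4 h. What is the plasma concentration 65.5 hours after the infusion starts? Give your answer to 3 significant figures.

Css = rate / CL = 34.1 / 0.696 = 48.99 µg/mL
k = ln 2 / 24.4 = 0.02841 h⁻¹
C(t) = Css (1 − e^(−kt)) = 48.99 × (1 − e^(−1.861)) = 48.99 × 0.8444 ≈ 41.4 µg/mL

41.4 µg/mL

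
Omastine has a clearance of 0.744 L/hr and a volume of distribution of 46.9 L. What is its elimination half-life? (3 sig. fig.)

43.7 hours

k = CL / V = 0.744 / 46.9 = 0.01586 hr⁻¹
t½ = ln 2 / k = ln 2 / 0.01586 ≈ 43.7 hours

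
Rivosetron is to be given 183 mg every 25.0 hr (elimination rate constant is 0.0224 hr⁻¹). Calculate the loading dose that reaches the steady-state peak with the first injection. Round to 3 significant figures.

Accumulation ratio R = 1 / (1 − e^(−kτ)) = 1 / (1 − e^(−0.02240×25.0)) = 1 / (1 − 0.5712) = 2.332
Loading dose = maintenance dose × R = 183 × 2.332 ≈ 427 mg

427 mg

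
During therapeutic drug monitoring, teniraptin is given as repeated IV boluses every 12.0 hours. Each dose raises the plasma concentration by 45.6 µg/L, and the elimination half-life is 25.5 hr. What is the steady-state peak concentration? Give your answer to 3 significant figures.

164 µg/L

k = ln 2 / 25.5 = 0.02718 hr⁻¹
Fraction remaining after one interval: e^(−kτ) = e^(−0.02718 × 12.0) = 0.7217
R = 1 / (1 − 0.7217) = 3.593
Css,max = 45.6 × 3.593 ≈ 164 µg/L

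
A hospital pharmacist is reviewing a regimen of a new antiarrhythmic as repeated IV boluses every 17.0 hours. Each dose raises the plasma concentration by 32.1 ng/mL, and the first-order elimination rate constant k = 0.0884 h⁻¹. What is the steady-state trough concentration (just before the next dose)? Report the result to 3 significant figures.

Fraction remaining after one interval: e^(−kτ) = e^(−0.08840 × 17.0) = 0.2225
R = 1 / (1 − 0.2225) = 1.286
Css,max = 32.1 × 1.286 = 41.29 ng/mL
Css,min = Css,max × e^(−kτ) = 41.29 × 0.2225 ≈ 9.19 ng/mL

9.19 ng/mL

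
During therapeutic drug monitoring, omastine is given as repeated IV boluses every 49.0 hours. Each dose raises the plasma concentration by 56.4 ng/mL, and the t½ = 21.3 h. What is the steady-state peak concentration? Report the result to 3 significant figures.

k = ln 2 / 21.3 = 0.03254 h⁻¹
Fraction remaining after one interval: e^(−kτ) = e^(−0.03254 × 49.0) = 0.2030
R = 1 / (1 − 0.2030) = 1.255
Css,max = 56.4 × 1.255 ≈ 70.8 ng/mL

70.8 ng/mL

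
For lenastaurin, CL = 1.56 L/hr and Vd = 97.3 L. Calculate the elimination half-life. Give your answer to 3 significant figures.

43.2 hours

k = CL / V = 1.56 / 97.3 = 0.01603 hr⁻¹
t½ = ln 2 / k = ln 2 / 0.01603 ≈ 43.2 hours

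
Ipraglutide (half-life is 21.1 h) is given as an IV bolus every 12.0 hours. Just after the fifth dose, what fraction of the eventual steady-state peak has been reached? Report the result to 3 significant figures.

0.861

k = ln 2 / 21.1 = 0.03285 h⁻¹
f_n = 1 − e^(−nkτ) = 1 − e^(−5 × 0.03285 × 12.0) = 1 − e^(−1.971) = 1 − 0.1393 ≈ 0.861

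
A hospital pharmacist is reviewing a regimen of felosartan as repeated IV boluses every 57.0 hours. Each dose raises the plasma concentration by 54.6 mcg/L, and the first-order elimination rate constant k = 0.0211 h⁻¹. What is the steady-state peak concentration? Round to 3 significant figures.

78.0 mcg/L

Fraction remaining after one interval: e^(−kτ) = e^(−0.02110 × 57.0) = 0.3004
R = 1 / (1 − 0.3004) = 1.429
Css,max = 54.6 × 1.429 ≈ 78.0 mcg/L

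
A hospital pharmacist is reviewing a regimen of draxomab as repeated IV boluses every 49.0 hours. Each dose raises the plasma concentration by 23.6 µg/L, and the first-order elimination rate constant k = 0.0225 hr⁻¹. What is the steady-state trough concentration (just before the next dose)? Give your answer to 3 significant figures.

Fraction remaining after one interval: e^(−kτ) = e^(−0.02250 × 49.0) = 0.3320
R = 1 / (1 − 0.3320) = 1.497
Css,max = 23.6 × 1.497 = 35.33 µg/L
Css,min = Css,max × e^(−kτ) = 35.33 × 0.3320 ≈ 11.7 µg/L

11.7 µg/L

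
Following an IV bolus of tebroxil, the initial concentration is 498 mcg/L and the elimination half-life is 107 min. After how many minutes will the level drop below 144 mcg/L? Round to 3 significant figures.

k = ln 2 / 107 = 0.006478 min⁻¹
C(t) = C₀ e^(−kt)  ⇒  t = ln(C₀/C) / k
t = ln(498/144) / 0.006478 = 1.241 / 0.006478 ≈ 192 minutes

192 minutes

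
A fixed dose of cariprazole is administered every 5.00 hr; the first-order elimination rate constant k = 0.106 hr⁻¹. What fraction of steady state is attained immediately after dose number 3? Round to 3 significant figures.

f_n = 1 − e^(−nkτ) = 1 − e^(−3 × 0.1060 × 5.00) = 1 − e^(−1.590) = 1 − 0.2039 ≈ 0.796

0.796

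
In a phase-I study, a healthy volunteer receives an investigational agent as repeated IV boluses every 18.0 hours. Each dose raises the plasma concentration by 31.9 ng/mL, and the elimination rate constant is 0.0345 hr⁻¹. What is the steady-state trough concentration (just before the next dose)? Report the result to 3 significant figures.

37.1 ng/mL

Fraction remaining after one interval: e^(−kτ) = e^(−0.03450 × 18.0) = 0.5374
R = 1 / (1 − 0.5374) = 2.162
Css,max = 31.9 × 2.162 = 68.96 ng/mL
Css,min = Css,max × e^(−kτ) = 68.96 × 0.5374 ≈ 37.1 ng/mL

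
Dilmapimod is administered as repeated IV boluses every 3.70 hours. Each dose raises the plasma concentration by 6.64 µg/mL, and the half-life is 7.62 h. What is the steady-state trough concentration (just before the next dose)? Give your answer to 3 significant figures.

k = ln 2 / 7.62 = 0.09096 h⁻¹
Fraction remaining after one interval: e^(−kτ) = e^(−0.09096 × 3.70) = 0.7142
R = 1 / (1 − 0.7142) = 3.499
Css,max = 6.64 × 3.499 = 23.23 µg/mL
Css,min = Css,max × e^(−kτ) = 23.23 × 0.7142 ≈ 16.6 µg/mL

16.6 µg/mL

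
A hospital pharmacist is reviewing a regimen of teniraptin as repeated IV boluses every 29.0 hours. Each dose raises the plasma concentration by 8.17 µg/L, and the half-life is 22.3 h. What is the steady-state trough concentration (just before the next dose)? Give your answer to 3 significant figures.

k = ln 2 / 22.3 = 0.03108 h⁻¹
Fraction remaining after one interval: e^(−kτ) = e^(−0.03108 × 29.0) = 0.4060
R = 1 / (1 − 0.4060) = 1.684
Css,max = 8.17 × 1.684 = 13.75 µg/L
Css,min = Css,max × e^(−kτ) = 13.75 × 0.4060 ≈ 5.58 µg/L

5.58 µg/L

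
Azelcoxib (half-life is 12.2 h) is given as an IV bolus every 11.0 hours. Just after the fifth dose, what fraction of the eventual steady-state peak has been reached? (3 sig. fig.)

k = ln 2 / 12.2 = 0.05682 h⁻¹
f_n = 1 − e^(−nkτ) = 1 − e^(−5 × 0.05682 × 11.0) = 1 − e^(−3.125) = 1 − 0.04394 ≈ 0.956

0.956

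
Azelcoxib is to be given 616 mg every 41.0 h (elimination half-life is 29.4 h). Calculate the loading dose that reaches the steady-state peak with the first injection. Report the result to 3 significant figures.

994 mg

k = ln 2 / 29.4 = 0.02358 h⁻¹
Accumulation ratio R = 1 / (1 − e^(−kτ)) = 1 / (1 − e^(−0.02358×41.0)) = 1 / (1 − 0.3804) = 1.614
Loading dose = maintenance dose × R = 616 × 1.614 ≈ 994 mg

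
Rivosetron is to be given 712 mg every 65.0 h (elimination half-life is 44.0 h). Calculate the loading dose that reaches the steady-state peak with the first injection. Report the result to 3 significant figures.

k = ln 2 / 44.0 = 0.01575 h⁻¹
Accumulation ratio R = 1 / (1 − e^(−kτ)) = 1 / (1 − e^(−0.01575×65.0)) = 1 / (1 − 0.3592) = 1.560
Loading dose = maintenance dose × R = 712 × 1.560 ≈ 1110 mg

1110 mg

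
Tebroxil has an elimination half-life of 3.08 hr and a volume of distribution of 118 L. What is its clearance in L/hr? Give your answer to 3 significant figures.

26.6 L/hr

k = ln 2 / t½ = ln 2 / 3.08 = 0.2250 hr⁻¹
CL = k · V = 0.2250 × 118 ≈ 26.6 L/hr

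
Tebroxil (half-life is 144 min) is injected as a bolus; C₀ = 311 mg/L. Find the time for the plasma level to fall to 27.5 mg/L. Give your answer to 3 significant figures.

k = ln 2 / 144 = 0.004814 min⁻¹
C(t) = C₀ e^(−kt)  ⇒  t = ln(C₀/C) / k
t = ln(311/27.5) / 0.004814 = 2.426 / 0.004814 ≈ 504 minutes

504 minutes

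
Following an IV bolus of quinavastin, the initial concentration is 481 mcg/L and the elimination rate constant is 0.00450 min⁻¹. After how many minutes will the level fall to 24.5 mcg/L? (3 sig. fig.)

662 minutes

C(t) = C₀ e^(−kt)  ⇒  t = ln(C₀/C) / k
t = ln(481/24.5) / 0.004500 = 2.977 / 0.004500 ≈ 662 minutes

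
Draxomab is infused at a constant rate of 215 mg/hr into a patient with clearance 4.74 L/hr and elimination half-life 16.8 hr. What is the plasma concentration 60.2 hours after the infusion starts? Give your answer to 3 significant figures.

Css = rate / CL = 215 / 4.74 = 45.36 µg/mL
k = ln 2 / 16.8 = 0.04126 hr⁻¹
C(t) = Css (1 − e^(−kt)) = 45.36 × (1 − e^(−2.484)) = 45.36 × 0.9166 ≈ 41.6 µg/mL

41.6 µg/mL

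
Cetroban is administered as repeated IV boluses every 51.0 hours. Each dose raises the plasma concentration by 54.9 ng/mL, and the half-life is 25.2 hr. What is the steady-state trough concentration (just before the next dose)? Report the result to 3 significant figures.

k = ln 2 / 25.2 = 0.02751 hr⁻¹
Fraction remaining after one interval: e^(−kτ) = e^(−0.02751 × 51.0) = 0.2459
R = 1 / (1 − 0.2459) = 1.326
Css,max = 54.9 × 1.326 = 72.80 ng/mL
Css,min = Css,max × e^(−kτ) = 72.80 × 0.2459 ≈ 17.9 ng/mL

17.9 ng/mL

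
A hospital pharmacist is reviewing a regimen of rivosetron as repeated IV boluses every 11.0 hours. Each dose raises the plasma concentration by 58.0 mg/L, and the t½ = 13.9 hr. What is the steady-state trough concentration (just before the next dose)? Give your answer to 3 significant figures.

79.4 mg/L

k = ln 2 / 13.9 = 0.04987 hr⁻¹
Fraction remaining after one interval: e^(−kτ) = e^(−0.04987 × 11.0) = 0.5778
R = 1 / (1 − 0.5778) = 2.369
Css,max = 58.0 × 2.369 = 137.4 mg/L
Css,min = Css,max × e^(−kτ) = 137.4 × 0.5778 ≈ 79.4 mg/L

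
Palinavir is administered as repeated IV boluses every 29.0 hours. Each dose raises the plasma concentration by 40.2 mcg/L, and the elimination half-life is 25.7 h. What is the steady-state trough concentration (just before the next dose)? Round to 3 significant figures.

k = ln 2 / 25.7 = 0.02697 h⁻¹
Fraction remaining after one interval: e^(−kτ) = e^(−0.02697 × 29.0) = 0.4574
R = 1 / (1 − 0.4574) = 1.843
Css,max = 40.2 × 1.843 = 74.09 mcg/L
Css,min = Css,max × e^(−kτ) = 74.09 × 0.4574 ≈ 33.9 mcg/L

33.9 mcg/L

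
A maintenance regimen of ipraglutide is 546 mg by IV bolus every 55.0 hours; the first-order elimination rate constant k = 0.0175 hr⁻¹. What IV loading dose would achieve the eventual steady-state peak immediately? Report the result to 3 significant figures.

883 mg

Accumulation ratio R = 1 / (1 − e^(−kτ)) = 1 / (1 − e^(−0.01750×55.0)) = 1 / (1 − 0.3819) = 1.618
Loading dose = maintenance dose × R = 546 × 1.618 ≈ 883 mg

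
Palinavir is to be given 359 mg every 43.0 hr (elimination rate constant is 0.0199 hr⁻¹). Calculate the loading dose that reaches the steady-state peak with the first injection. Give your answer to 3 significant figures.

624 mg

Accumulation ratio R = 1 / (1 − e^(−kτ)) = 1 / (1 − e^(−0.01990×43.0)) = 1 / (1 − 0.4250) = 1.739
Loading dose = maintenance dose × R = 359 × 1.739 ≈ 624 mg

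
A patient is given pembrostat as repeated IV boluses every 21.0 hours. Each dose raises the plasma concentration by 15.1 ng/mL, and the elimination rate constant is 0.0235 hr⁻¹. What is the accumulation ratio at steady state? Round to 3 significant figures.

2.57

Fraction remaining after one interval: e^(−kτ) = e^(−0.02350 × 21.0) = 0.6105
R = 1 / (1 − 0.6105) = 1 / 0.3895 ≈ 2.57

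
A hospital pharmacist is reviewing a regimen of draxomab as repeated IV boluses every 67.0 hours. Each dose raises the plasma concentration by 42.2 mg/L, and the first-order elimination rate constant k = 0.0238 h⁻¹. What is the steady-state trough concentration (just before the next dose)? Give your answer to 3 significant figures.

Fraction remaining after one interval: e^(−kτ) = e^(−0.02380 × 67.0) = 0.2030
R = 1 / (1 − 0.2030) = 1.255
Css,max = 42.2 × 1.255 = 52.95 mg/L
Css,min = Css,max × e^(−kτ) = 52.95 × 0.2030 ≈ 10.7 mg/L

10.7 mg/L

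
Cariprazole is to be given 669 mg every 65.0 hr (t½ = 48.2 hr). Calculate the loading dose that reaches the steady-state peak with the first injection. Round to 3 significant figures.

k = ln 2 / 48.2 = 0.01438 hr⁻¹
Accumulation ratio R = 1 / (1 − e^(−kτ)) = 1 / (1 − e^(−0.01438×65.0)) = 1 / (1 − 0.3927) = 1.647
Loading dose = maintenance dose × R = 669 × 1.647 ≈ 1100 mg

1100 mg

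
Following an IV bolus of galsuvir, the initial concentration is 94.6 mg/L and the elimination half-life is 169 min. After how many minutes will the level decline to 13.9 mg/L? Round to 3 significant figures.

468 minutes

k = ln 2 / 169 = 0.004101 min⁻¹
C(t) = C₀ e^(−kt)  ⇒  t = ln(C₀/C) / k
t = ln(94.6/13.9) / 0.004101 = 1.918 / 0.004101 ≈ 468 minutes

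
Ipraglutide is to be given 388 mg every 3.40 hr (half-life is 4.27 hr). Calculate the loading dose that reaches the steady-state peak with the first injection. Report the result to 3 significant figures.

k = ln 2 / 4.27 = 0.1623 hr⁻¹
Accumulation ratio R = 1 / (1 − e^(−kτ)) = 1 / (1 − e^(−0.1623×3.40)) = 1 / (1 − 0.5758) = 2.358
Loading dose = maintenance dose × R = 388 × 2.358 ≈ 915 mg

915 mg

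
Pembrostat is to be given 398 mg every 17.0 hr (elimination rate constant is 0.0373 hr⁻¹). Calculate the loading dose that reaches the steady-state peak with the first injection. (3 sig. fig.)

848 mg

Accumulation ratio R = 1 / (1 − e^(−kτ)) = 1 / (1 − e^(−0.03730×17.0)) = 1 / (1 − 0.5304) = 2.130
Loading dose = maintenance dose × R = 398 × 2.130 ≈ 848 mg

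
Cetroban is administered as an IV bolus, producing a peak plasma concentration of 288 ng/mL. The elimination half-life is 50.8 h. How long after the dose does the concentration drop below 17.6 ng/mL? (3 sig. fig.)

205 hours

k = ln 2 / 50.8 = 0.01364 h⁻¹
C(t) = C₀ e^(−kt)  ⇒  t = ln(C₀/C) / k
t = ln(288/17.6) / 0.01364 = 2.795 / 0.01364 ≈ 205 hours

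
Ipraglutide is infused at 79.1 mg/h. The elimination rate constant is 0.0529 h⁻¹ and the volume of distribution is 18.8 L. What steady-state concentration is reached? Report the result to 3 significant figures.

79.5 mg/L

CL = k · V = 0.0529 × 18.8 = 0.9945 L/h
Css = rate / CL = 79.1 / 0.9945 ≈ 79.5 mg/L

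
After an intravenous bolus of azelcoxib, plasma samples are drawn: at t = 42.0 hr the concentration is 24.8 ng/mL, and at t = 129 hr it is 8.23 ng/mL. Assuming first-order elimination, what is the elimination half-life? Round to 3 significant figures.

54.7 hours

k = ln(C₁/C₂) / (t₂ − t₁) = ln(24.8/8.23) / (129 − 42.0)
  = 1.103 / 87.00 = 0.01268 hr⁻¹
t½ = ln 2 / k = ln 2 / 0.01268 ≈ 54.7 hours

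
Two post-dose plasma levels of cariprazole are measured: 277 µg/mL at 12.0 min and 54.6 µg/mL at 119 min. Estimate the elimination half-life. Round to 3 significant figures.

45.7 minutes

k = ln(C₁/C₂) / (t₂ − t₁) = ln(277/54.6) / (119 − 12.0)
  = 1.624 / 107.0 = 0.01518 min⁻¹
t½ = ln 2 / k = ln 2 / 0.01518 ≈ 45.7 minutes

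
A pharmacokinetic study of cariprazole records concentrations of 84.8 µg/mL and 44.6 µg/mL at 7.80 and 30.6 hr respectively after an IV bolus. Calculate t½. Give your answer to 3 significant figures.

24.6 hours

k = ln(C₁/C₂) / (t₂ − t₁) = ln(84.8/44.6) / (30.6 − 7.80)
  = 0.6426 / 22.80 = 0.02818 hr⁻¹
t½ = ln 2 / k = ln 2 / 0.02818 ≈ 24.6 hours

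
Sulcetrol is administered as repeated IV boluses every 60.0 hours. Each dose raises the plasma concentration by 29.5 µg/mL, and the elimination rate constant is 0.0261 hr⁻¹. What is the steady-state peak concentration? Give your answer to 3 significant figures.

Fraction remaining after one interval: e^(−kτ) = e^(−0.02610 × 60.0) = 0.2089
R = 1 / (1 − 0.2089) = 1.264
Css,max = 29.5 × 1.264 ≈ 37.3 µg/mL

37.3 µg/mL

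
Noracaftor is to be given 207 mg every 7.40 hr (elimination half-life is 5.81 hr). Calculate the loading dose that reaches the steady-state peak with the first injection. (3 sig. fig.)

k = ln 2 / 5.81 = 0.1193 hr⁻¹
Accumulation ratio R = 1 / (1 − e^(−kτ)) = 1 / (1 − e^(−0.1193×7.40)) = 1 / (1 − 0.4136) = 1.705
Loading dose = maintenance dose × R = 207 × 1.705 ≈ 353 mg

353 mg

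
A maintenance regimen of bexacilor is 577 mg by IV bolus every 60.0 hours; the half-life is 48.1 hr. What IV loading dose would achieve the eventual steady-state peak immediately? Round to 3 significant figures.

k = ln 2 / 48.1 = 0.01441 hr⁻¹
Accumulation ratio R = 1 / (1 − e^(−kτ)) = 1 / (1 − e^(−0.01441×60.0)) = 1 / (1 − 0.4212) = 1.728
Loading dose = maintenance dose × R = 577 × 1.728 ≈ 997 mg

997 mg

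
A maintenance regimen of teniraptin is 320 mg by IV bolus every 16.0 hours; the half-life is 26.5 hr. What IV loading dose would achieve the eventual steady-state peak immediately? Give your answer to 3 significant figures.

936 mg

k = ln 2 / 26.5 = 0.02616 hr⁻¹
Accumulation ratio R = 1 / (1 − e^(−kτ)) = 1 / (1 − e^(−0.02616×16.0)) = 1 / (1 − 0.6580) = 2.924
Loading dose = maintenance dose × R = 320 × 2.924 ≈ 936 mg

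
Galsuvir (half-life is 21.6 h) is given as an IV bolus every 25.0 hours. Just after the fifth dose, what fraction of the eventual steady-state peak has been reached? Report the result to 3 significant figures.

0.982

k = ln 2 / 21.6 = 0.03209 h⁻¹
f_n = 1 − e^(−nkτ) = 1 − e^(−5 × 0.03209 × 25.0) = 1 − e^(−4.011) = 1 − 0.01811 ≈ 0.982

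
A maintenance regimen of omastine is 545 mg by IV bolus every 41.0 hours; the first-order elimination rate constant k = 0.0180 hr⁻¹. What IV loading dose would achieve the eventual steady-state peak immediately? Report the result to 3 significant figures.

1040 mg

Accumulation ratio R = 1 / (1 − e^(−kτ)) = 1 / (1 − e^(−0.01800×41.0)) = 1 / (1 − 0.4781) = 1.916
Loading dose = maintenance dose × R = 545 × 1.916 ≈ 1040 mg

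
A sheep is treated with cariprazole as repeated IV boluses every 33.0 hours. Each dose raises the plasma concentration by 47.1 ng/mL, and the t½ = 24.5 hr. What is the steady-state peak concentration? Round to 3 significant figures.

77.6 ng/mL

k = ln 2 / 24.5 = 0.02829 hr⁻¹
Fraction remaining after one interval: e^(−kτ) = e^(−0.02829 × 33.0) = 0.3931
R = 1 / (1 − 0.3931) = 1.648
Css,max = 47.1 × 1.648 ≈ 77.6 ng/mL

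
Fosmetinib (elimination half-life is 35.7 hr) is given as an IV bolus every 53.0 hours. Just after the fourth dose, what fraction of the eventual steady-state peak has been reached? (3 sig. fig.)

k = ln 2 / 35.7 = 0.01942 hr⁻¹
f_n = 1 − e^(−nkτ) = 1 − e^(−4 × 0.01942 × 53.0) = 1 − e^(−4.116) = 1 − 0.01631 ≈ 0.984

0.984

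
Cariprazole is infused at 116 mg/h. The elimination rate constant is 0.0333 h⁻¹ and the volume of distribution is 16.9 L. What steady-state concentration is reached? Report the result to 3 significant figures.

CL = k · V = 0.0333 × 16.9 = 0.5628 L/h
Css = rate / CL = 116 / 0.5628 ≈ 206 mg/L

206 mg/L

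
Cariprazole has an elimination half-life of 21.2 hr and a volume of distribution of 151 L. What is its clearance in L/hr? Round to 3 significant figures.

k = ln 2 / t½ = ln 2 / 21.2 = 0.03270 hr⁻¹
CL = k · V = 0.03270 × 151 ≈ 4.94 L/hr

4.94 L/hr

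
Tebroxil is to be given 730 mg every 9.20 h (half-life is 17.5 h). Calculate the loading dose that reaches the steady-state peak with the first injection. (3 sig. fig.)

k = ln 2 / 17.5 = 0.03961 h⁻¹
Accumulation ratio R = 1 / (1 − e^(−kτ)) = 1 / (1 − e^(−0.03961×9.20)) = 1 / (1 − 0.6946) = 3.275
Loading dose = maintenance dose × R = 730 × 3.275 ≈ 2390 mg

2390 mg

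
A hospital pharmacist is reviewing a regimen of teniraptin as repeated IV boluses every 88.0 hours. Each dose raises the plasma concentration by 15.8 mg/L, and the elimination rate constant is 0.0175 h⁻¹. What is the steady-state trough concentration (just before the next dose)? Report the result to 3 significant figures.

4.31 mg/L

Fraction remaining after one interval: e^(−kτ) = e^(−0.01750 × 88.0) = 0.2144
R = 1 / (1 − 0.2144) = 1.273
Css,max = 15.8 × 1.273 = 20.11 mg/L
Css,min = Css,max × e^(−kτ) = 20.11 × 0.2144 ≈ 4.31 mg/L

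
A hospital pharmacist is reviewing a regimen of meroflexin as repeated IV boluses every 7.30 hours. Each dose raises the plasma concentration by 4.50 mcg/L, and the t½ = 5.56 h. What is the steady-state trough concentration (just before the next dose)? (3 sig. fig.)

3.03 mcg/L

k = ln 2 / 5.56 = 0.1247 h⁻¹
Fraction remaining after one interval: e^(−kτ) = e^(−0.1247 × 7.30) = 0.4025
R = 1 / (1 − 0.4025) = 1.674
Css,max = 4.50 × 1.674 = 7.531 mcg/L
Css,min = Css,max × e^(−kτ) = 7.531 × 0.4025 ≈ 3.03 mcg/L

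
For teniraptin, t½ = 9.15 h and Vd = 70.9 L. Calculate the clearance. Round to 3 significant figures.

5.37 L/h

k = ln 2 / t½ = ln 2 / 9.15 = 0.07575 h⁻¹
CL = k · V = 0.07575 × 70.9 ≈ 5.37 L/h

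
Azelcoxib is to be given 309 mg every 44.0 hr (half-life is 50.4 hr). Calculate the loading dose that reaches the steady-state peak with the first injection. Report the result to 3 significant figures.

k = ln 2 / 50.4 = 0.01375 hr⁻¹
Accumulation ratio R = 1 / (1 − e^(−kτ)) = 1 / (1 − e^(−0.01375×44.0)) = 1 / (1 − 0.5460) = 2.203
Loading dose = maintenance dose × R = 309 × 2.203 ≈ 681 mg

681 mg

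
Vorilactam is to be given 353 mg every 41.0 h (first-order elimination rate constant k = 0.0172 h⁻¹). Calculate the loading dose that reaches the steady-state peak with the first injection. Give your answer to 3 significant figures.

Accumulation ratio R = 1 / (1 − e^(−kτ)) = 1 / (1 − e^(−0.01720×41.0)) = 1 / (1 − 0.4940) = 1.976
Loading dose = maintenance dose × R = 353 × 1.976 ≈ 698 mg

698 mg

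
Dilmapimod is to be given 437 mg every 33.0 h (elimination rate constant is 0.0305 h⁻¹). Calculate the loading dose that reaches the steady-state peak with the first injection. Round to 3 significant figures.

689 mg

Accumulation ratio R = 1 / (1 − e^(−kτ)) = 1 / (1 − e^(−0.03050×33.0)) = 1 / (1 − 0.3655) = 1.576
Loading dose = maintenance dose × R = 437 × 1.576 ≈ 689 mg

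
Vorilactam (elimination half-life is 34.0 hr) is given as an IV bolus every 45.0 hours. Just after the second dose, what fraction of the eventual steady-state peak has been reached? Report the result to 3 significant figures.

0.840

k = ln 2 / 34.0 = 0.02039 hr⁻¹
f_n = 1 − e^(−nkτ) = 1 − e^(−2 × 0.02039 × 45.0) = 1 − e^(−1.835) = 1 − 0.1596 ≈ 0.840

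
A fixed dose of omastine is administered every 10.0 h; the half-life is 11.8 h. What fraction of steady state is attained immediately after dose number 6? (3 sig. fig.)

0.971

k = ln 2 / 11.8 = 0.05874 h⁻¹
f_n = 1 − e^(−nkτ) = 1 − e^(−6 × 0.05874 × 10.0) = 1 − e^(−3.524) = 1 − 0.02947 ≈ 0.971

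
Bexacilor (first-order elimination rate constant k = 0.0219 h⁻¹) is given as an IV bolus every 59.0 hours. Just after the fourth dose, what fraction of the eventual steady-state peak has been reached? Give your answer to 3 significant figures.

f_n = 1 − e^(−nkτ) = 1 − e^(−4 × 0.02190 × 59.0) = 1 − e^(−5.168) = 1 − 0.005694 ≈ 0.994

0.994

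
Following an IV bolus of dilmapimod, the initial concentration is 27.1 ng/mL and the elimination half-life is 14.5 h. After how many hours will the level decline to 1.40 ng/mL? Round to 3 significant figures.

62.0 hours

k = ln 2 / 14.5 = 0.04780 h⁻¹
C(t) = C₀ e^(−kt)  ⇒  t = ln(C₀/C) / k
t = ln(27.1/1.40) / 0.04780 = 2.963 / 0.04780 ≈ 62.0 hours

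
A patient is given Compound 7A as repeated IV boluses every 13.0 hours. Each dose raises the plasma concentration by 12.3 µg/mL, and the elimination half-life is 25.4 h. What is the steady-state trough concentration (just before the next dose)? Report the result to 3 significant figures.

k = ln 2 / 25.4 = 0.02729 h⁻¹
Fraction remaining after one interval: e^(−kτ) = e^(−0.02729 × 13.0) = 0.7013
R = 1 / (1 − 0.7013) = 3.348
Css,max = 12.3 × 3.348 = 41.18 µg/mL
Css,min = Css,max × e^(−kτ) = 41.18 × 0.7013 ≈ 28.9 µg/mL

28.9 µg/mL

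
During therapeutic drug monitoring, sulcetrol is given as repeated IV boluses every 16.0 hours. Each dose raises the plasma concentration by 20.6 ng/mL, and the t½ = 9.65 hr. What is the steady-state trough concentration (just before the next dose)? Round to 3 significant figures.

9.56 ng/mL

k = ln 2 / 9.65 = 0.07183 hr⁻¹
Fraction remaining after one interval: e^(−kτ) = e^(−0.07183 × 16.0) = 0.3169
R = 1 / (1 − 0.3169) = 1.464
Css,max = 20.6 × 1.464 = 30.16 ng/mL
Css,min = Css,max × e^(−kτ) = 30.16 × 0.3169 ≈ 9.56 ng/mL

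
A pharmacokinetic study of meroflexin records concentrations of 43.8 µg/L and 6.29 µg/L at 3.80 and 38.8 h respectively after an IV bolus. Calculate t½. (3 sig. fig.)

12.5 hours

k = ln(C₁/C₂) / (t₂ − t₁) = ln(43.8/6.29) / (38.8 − 3.80)
  = 1.941 / 35.00 = 0.05545 h⁻¹
t½ = ln 2 / k = ln 2 / 0.05545 ≈ 12.5 hours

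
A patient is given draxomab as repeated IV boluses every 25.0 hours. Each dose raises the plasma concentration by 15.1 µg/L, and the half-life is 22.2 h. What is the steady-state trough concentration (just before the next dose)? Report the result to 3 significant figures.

12.8 µg/L

k = ln 2 / 22.2 = 0.03122 h⁻¹
Fraction remaining after one interval: e^(−kτ) = e^(−0.03122 × 25.0) = 0.4581
R = 1 / (1 − 0.4581) = 1.846
Css,max = 15.1 × 1.846 = 27.87 µg/L
Css,min = Css,max × e^(−kτ) = 27.87 × 0.4581 ≈ 12.8 µg/L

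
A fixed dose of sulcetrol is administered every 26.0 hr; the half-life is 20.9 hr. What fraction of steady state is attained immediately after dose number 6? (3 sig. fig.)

0.994

k = ln 2 / 20.9 = 0.03316 hr⁻¹
f_n = 1 − e^(−nkτ) = 1 − e^(−6 × 0.03316 × 26.0) = 1 − e^(−5.174) = 1 − 0.005663 ≈ 0.994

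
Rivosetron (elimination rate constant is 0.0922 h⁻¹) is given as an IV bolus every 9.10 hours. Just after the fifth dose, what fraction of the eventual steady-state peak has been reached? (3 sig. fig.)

f_n = 1 − e^(−nkτ) = 1 − e^(−5 × 0.09220 × 9.10) = 1 − e^(−4.195) = 1 − 0.01507 ≈ 0.985

0.985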